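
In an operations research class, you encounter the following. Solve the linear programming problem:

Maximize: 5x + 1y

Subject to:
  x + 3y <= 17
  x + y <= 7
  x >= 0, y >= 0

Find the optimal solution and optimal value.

Feasible vertices: (0, 0), (0, 17/3), (2, 5), (7, 0)
Objective 5x + 1y at each:
  (0, 0): 0
  (0, 17/3): 17/3
  (2, 5): 15
  (7, 0): 35
Maximum is 35 at (7, 0).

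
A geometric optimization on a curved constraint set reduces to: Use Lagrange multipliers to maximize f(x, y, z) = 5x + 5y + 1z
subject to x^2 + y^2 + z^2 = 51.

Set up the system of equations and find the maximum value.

Lagrange conditions: 5 = 2*lambda*x, 5 = 2*lambda*y, 1 = 2*lambda*z
So x:5 = y:5 = z:1, i.e. x = 5t, y = 5t, z = 1t
Constraint: t^2*(5^2 + 5^2 + 1^2) = 51
  t^2 * 51 = 51  =>  t = sqrt(1)
Maximum = 5*5t + 5*5t + 1*1t = 51*sqrt(1) = 51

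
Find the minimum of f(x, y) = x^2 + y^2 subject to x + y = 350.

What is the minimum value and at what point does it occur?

Substitute y = 350 - x into f(x,y) = x^2 + y^2:
g(x) = x^2 + (350 - x)^2 = 2x^2 - 700x + 122500
g'(x) = 4x - 700 = 0  =>  x = 175
y = 350 - 175 = 175
Minimum value = 175^2 + 175^2 = 61250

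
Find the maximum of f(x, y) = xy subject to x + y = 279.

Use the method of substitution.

Substitute y = 279 - x into f(x,y) = xy:
g(x) = x(279 - x) = 279x - x^2
g'(x) = 279 - 2x = 0  =>  x = 279/2
y = 279 - 279/2 = 279/2
Maximum value = (279/2) * (279/2) = 77841/4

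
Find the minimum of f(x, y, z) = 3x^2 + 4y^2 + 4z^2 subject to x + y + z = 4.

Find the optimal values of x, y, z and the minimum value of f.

Using Lagrange multipliers on f = 3x^2 + 4y^2 + 4z^2 with constraint x + y + z = 4:
Conditions: 2*3*x = lambda, 2*4*y = lambda, 2*4*z = lambda
So x = lambda/6, y = lambda/8, z = lambda/8
Substituting into constraint: lambda * (5/12) = 4
lambda = 48/5
x = 8/5, y = 6/5, z = 6/5
Minimum value = 96/5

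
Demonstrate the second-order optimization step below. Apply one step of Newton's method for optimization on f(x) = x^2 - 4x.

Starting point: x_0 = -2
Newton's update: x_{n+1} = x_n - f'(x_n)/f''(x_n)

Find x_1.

f(x) = x^2 - 4x
f'(x) = 2x + (-4), f''(x) = 2
Newton step: x_1 = x_0 - f'(x_0)/f''(x_0)
f'(-2) = -8
x_1 = -2 - -8/2 = 2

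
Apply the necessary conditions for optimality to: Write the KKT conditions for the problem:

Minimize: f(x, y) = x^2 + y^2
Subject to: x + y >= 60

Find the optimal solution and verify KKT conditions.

KKT conditions for min x^2 + y^2 s.t. x + y >= 60:
Stationarity: 2x = mu, 2y = mu
So x = y = mu/2.
Complementary slackness: mu*(x + y - 60) = 0
Primal feasibility: x + y >= 60; dual feasibility: mu >= 0
If mu = 0 then x = y = 0, but 0 + 0 < 60 is infeasible, so the constraint is active.
Constraint active: x + y = 2*(mu/2) = 60 => mu = 60
x = y = 30, f = 1800
Verify: stationarity 2*30 = 60 = mu; primal 30 + 30 = 60 >= 60; dual mu = 60 >= 0; complementary slackness 60*(60 - 60) = 0. All KKT conditions hold.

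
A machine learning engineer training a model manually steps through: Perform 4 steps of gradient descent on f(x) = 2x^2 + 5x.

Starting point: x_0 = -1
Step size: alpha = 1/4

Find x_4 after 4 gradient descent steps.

f(x) = 2x^2 + 5x, f'(x) = 4x + (5)
Step 1: f'(-1) = 1, x_1 = -1 - 1/4 * 1 = -5/4
Step 2: f'(-5/4) = 0, x_2 = -5/4 - 1/4 * 0 = -5/4
Step 3: f'(-5/4) = 0, x_3 = -5/4 - 1/4 * 0 = -5/4
Step 4: f'(-5/4) = 0, x_4 = -5/4 - 1/4 * 0 = -5/4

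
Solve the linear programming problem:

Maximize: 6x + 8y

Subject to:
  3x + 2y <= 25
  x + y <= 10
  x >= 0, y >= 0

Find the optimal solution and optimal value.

Feasible vertices: (0, 0), (0, 10), (5, 5), (25/3, 0)
Objective 6x + 8y at each:
  (0, 0): 0
  (0, 10): 80
  (5, 5): 70
  (25/3, 0): 50
Maximum is 80 at (0, 10).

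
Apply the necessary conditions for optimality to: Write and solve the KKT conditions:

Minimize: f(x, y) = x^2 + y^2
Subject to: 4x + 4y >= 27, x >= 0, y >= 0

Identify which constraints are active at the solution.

KKT conditions for min x^2 + y^2 s.t. 4x + 4y >= 27, x >= 0, y >= 0:
Stationarity: 2x = mu*4 + mu_x, 2y = mu*4 + mu_y, with mu, mu_x, mu_y >= 0
Complementary slackness: mu*(4x + 4y - 27) = 0, mu_x*x = 0, mu_y*y = 0
(0, 0) is infeasible (4*0 + 4*0 < 27), so if mu = 0 stationarity would force x = mu_x/2 >= 0, y = mu_y/2 >= 0 with mu_x*x = mu_y*y = 0, i.e. x = y = 0: contradiction. Hence mu > 0 and 4x + 4y = 27 is active.
Try x > 0, y > 0 (so mu_x = mu_y = 0): x = 4*mu/2, y = 4*mu/2
Substitute: 4*(4*mu/2) + 4*(4*mu/2) = 27
  mu*32/2 = 27 => mu = 27/16
x* = 27/8 > 0, y* = 27/8 > 0, consistent with mu_x = mu_y = 0.
f is convex and the constraints are linear, so this KKT point is the global minimum.
f* = 729/32
Active constraints: 4x + 4y >= 27 (holds with equality, mu = 27/16 > 0); x >= 0 and y >= 0 are inactive (mu_x = mu_y = 0).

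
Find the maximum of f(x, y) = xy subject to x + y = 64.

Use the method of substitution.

Substitute y = 64 - x into f(x,y) = xy:
g(x) = x(64 - x) = 64x - x^2
g'(x) = 64 - 2x = 0  =>  x = 32
y = 64 - 32 = 32
Maximum value = 32 * 32 = 1024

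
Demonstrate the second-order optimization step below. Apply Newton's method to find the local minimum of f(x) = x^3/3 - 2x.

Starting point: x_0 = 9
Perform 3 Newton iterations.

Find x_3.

f(x) = x^3/3 - 2x
f'(x) = x^2 - 2, f''(x) = 2x
Newton update: x_{n+1} = x_n - (x_n^2 - 2)/(2*x_n)
Step 1: x_0 = 9, f'=79, f''=18, x_1 = 83/18
Step 2: x_1 = 83/18, f'=6241/324, f''=83/9, x_2 = 7537/2988
Step 3: x_2 = 7537/2988, f'=38950081/8928144, f''=7537/1494, x_3 = 74662657/45041112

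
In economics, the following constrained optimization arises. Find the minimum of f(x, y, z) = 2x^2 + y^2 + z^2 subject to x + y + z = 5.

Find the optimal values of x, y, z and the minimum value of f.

Using Lagrange multipliers on f = 2x^2 + y^2 + z^2 with constraint x + y + z = 5:
Conditions: 2*2*x = lambda, 2*1*y = lambda, 2*1*z = lambda
So x = lambda/4, y = lambda/2, z = lambda/2
Substituting into constraint: lambda * (5/4) = 5
lambda = 4
x = 1, y = 2, z = 2
Minimum value = 10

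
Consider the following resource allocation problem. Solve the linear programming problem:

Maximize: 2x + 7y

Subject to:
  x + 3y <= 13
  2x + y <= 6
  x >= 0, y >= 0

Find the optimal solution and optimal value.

Feasible vertices: (0, 0), (0, 13/3), (1, 4), (3, 0)
Objective 2x + 7y at each:
  (0, 0): 0
  (0, 13/3): 91/3
  (1, 4): 30
  (3, 0): 6
Maximum is 91/3 at (0, 13/3).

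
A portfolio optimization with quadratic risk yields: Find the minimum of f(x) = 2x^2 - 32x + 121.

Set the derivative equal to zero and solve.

f(x) = 2x^2 - 32x + 121
f'(x) = 4x + (-32) = 0
x = 32/4 = 8
f(8) = -7
Since f''(x) = 4 > 0, this is a minimum.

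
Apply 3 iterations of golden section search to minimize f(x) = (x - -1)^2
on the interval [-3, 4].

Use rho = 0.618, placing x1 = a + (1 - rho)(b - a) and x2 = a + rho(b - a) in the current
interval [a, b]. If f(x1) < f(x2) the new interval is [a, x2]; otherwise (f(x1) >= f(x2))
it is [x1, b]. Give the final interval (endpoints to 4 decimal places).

Golden section search for min of f(x) = (x - -1)^2 on [-3, 4].
Each step: x1 = a + (1 - rho)(b - a), x2 = a + rho(b - a); if f(x1) < f(x2) keep [a, x2], otherwise keep [x1, b].
Step 1: [-3.0000, 4.0000], x1=-0.3260 (f=0.4543), x2=1.3260 (f=5.4103); f(x1) < f(x2) => keep [-3.0000, 1.3260]
Step 2: [-3.0000, 1.3260], x1=-1.3475 (f=0.1207), x2=-0.3265 (f=0.4536); f(x1) < f(x2) => keep [-3.0000, -0.3265]
Step 3: [-3.0000, -0.3265], x1=-1.9787 (f=0.9579), x2=-1.3478 (f=0.1210); f(x1) > f(x2) => keep [-1.9787, -0.3265]
Final interval: [-1.9787, -0.3265]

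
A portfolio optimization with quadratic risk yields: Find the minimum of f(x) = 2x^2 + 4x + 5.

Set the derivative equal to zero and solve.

f(x) = 2x^2 + 4x + 5
f'(x) = 4x + (4) = 0
x = -4/4 = -1
f(-1) = 3
Since f''(x) = 4 > 0, this is a minimum.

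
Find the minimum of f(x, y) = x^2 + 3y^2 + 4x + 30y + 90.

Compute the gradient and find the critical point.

f(x,y) = x^2 + 3y^2 + 4x + 30y + 90
df/dx = 2x + (4) = 0  =>  x = -2
df/dy = 6y + (30) = 0  =>  y = -5
f(-2, -5) = 1*(-2)^2 + 3*(-5)^2 + 4*(-2) + 30*(-5) + 90 = 11
Hessian is diagonal with entries 2, 6 > 0, so this is a minimum.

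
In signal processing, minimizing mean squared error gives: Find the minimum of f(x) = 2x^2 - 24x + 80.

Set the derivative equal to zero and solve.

f(x) = 2x^2 - 24x + 80
f'(x) = 4x + (-24) = 0
x = 24/4 = 6
f(6) = 8
Since f''(x) = 4 > 0, this is a minimum.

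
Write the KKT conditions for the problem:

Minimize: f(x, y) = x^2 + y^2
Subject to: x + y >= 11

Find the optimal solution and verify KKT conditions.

KKT conditions for min x^2 + y^2 s.t. x + y >= 11:
Stationarity: 2x = mu, 2y = mu
So x = y = mu/2.
Complementary slackness: mu*(x + y - 11) = 0
Primal feasibility: x + y >= 11; dual feasibility: mu >= 0
If mu = 0 then x = y = 0, but 0 + 0 < 11 is infeasible, so the constraint is active.
Constraint active: x + y = 2*(mu/2) = 11 => mu = 11
x = y = 11/2, f = 121/2
Verify: stationarity 2*(11/2) = 11 = mu; primal 11/2 + 11/2 = 11 >= 11; dual mu = 11 >= 0; complementary slackness 11*(11 - 11) = 0. All KKT conditions hold.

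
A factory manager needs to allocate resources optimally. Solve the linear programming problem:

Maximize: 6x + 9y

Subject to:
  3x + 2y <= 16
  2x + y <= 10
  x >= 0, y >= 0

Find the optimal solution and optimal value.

Feasible vertices: (0, 0), (0, 8), (4, 2), (5, 0)
Objective 6x + 9y at each:
  (0, 0): 0
  (0, 8): 72
  (4, 2): 42
  (5, 0): 30
Maximum is 72 at (0, 8).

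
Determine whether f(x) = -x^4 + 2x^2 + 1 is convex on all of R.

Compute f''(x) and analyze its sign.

f(x) = -x^4 + 2x^2 + 1
f'(x) = -4x^3 + 4x
f''(x) = -12x^2 + 4
f''(x) = -12x^2 + 4 -> -inf as |x| -> inf
Therefore, f is not globally convex on R.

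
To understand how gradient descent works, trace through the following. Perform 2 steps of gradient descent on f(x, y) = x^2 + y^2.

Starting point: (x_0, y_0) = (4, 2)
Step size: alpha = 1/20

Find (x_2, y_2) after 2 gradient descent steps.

f(x,y) = x^2 + y^2
grad_x = 2x + 0y, grad_y = 2y + 0x
Step 1: grad = (8, 4), (18/5, 9/5)
Step 2: grad = (36/5, 18/5), (81/25, 81/50)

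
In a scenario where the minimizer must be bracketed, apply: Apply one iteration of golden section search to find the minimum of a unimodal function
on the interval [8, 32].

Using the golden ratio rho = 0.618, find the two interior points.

Golden section search on [8, 32].
Golden ratio rho = 0.618 (approx).
Interior points:
  x_1 = 8 + (1-0.618)*24 = 17.1680
  x_2 = 8 + 0.618*24 = 22.8320
Compare f(x_1) and f(x_2) to determine which subinterval to keep.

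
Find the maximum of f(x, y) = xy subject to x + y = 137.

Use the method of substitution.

Substitute y = 137 - x into f(x,y) = xy:
g(x) = x(137 - x) = 137x - x^2
g'(x) = 137 - 2x = 0  =>  x = 137/2
y = 137 - 137/2 = 137/2
Maximum value = (137/2) * (137/2) = 18769/4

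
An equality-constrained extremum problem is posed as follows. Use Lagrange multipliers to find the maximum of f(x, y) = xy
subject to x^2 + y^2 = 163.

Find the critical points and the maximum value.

Lagrange conditions: y = 2*lambda*x and x = 2*lambda*y
If x = 0 then y = 0, violating the constraint, so x, y != 0.
Dividing: y/x = x/y => x^2 = y^2 => y = x or y = -x
Constraint: 2x^2 = 163 => x^2 = 163/2 => x = +/-sqrt(163/2)
Critical points: (sqrt(163/2), sqrt(163/2)), (-sqrt(163/2), -sqrt(163/2)), (sqrt(163/2), -sqrt(163/2)), (-sqrt(163/2), sqrt(163/2))
  y = x:  xy = x^2 = 163/2  at (sqrt(163/2), sqrt(163/2)) and (-sqrt(163/2), -sqrt(163/2))
  y = -x: xy = -x^2 = -163/2 at (sqrt(163/2), -sqrt(163/2)) and (-sqrt(163/2), sqrt(163/2))
Maximum xy = 163/2 at (sqrt(163/2), sqrt(163/2)) and (-sqrt(163/2), -sqrt(163/2))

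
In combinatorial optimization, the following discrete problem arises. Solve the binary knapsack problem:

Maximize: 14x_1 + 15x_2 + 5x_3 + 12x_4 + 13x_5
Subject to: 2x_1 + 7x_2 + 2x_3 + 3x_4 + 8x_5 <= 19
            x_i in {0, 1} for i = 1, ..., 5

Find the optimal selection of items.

Items: item 1 (v=14, w=2), item 2 (v=15, w=7), item 3 (v=5, w=2), item 4 (v=12, w=3), item 5 (v=13, w=8)
Capacity: 19
Checking all 32 subsets (w = total weight, v = total value):
  {}: w = 0, v = 0
  {1}: w = 2, v = 14
  {2}: w = 7, v = 15
  {3}: w = 2, v = 5
  {4}: w = 3, v = 12
  {5}: w = 8, v = 13
  {1, 2}: w = 9, v = 29
  {1, 3}: w = 4, v = 19
  {1, 4}: w = 5, v = 26
  {1, 5}: w = 10, v = 27
  {2, 3}: w = 9, v = 20
  {2, 4}: w = 10, v = 27
  {2, 5}: w = 15, v = 28
  {3, 4}: w = 5, v = 17
  {3, 5}: w = 10, v = 18
  {4, 5}: w = 11, v = 25
  {1, 2, 3}: w = 11, v = 34
  {1, 2, 4}: w = 12, v = 41
  {1, 2, 5}: w = 17, v = 42
  {1, 3, 4}: w = 7, v = 31
  {1, 3, 5}: w = 12, v = 32
  {1, 4, 5}: w = 13, v = 39
  {2, 3, 4}: w = 12, v = 32
  {2, 3, 5}: w = 17, v = 33
  {2, 4, 5}: w = 18, v = 40
  {3, 4, 5}: w = 13, v = 30
  {1, 2, 3, 4}: w = 14, v = 46
  {1, 2, 3, 5}: w = 19, v = 47
  {1, 2, 4, 5}: w = 20 > 19, infeasible
  {1, 3, 4, 5}: w = 15, v = 44
  {2, 3, 4, 5}: w = 20 > 19, infeasible
  {1, 2, 3, 4, 5}: w = 22 > 19, infeasible
Best feasible subset: items [1, 2, 3, 5]
Total weight: 19 <= 19, total value: 47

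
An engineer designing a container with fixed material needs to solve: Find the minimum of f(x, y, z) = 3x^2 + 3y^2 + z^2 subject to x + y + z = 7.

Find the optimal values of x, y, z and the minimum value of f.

Using Lagrange multipliers on f = 3x^2 + 3y^2 + z^2 with constraint x + y + z = 7:
Conditions: 2*3*x = lambda, 2*3*y = lambda, 2*1*z = lambda
So x = lambda/6, y = lambda/6, z = lambda/2
Substituting into constraint: lambda * (5/6) = 7
lambda = 42/5
x = 7/5, y = 7/5, z = 21/5
Minimum value = 147/5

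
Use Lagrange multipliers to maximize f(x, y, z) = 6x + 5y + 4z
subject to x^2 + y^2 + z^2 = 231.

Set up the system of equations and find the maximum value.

Lagrange conditions: 6 = 2*lambda*x, 5 = 2*lambda*y, 4 = 2*lambda*z
So x:6 = y:5 = z:4, i.e. x = 6t, y = 5t, z = 4t
Constraint: t^2*(6^2 + 5^2 + 4^2) = 231
  t^2 * 77 = 231  =>  t = sqrt(3)
Maximum = 6*6t + 5*5t + 4*4t = 77*sqrt(3) = sqrt(17787)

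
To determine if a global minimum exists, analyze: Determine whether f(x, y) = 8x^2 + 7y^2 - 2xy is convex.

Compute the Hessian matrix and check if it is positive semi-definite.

f(x,y) = 8x^2 + 7y^2 - 2xy
Hessian H = [[16, -2], [-2, 14]]
trace(H) = 30, det(H) = 220
Eigenvalues: (30 +/- sqrt(20)) / 2 = 17.24, 12.76
Since both eigenvalues > 0, f is convex.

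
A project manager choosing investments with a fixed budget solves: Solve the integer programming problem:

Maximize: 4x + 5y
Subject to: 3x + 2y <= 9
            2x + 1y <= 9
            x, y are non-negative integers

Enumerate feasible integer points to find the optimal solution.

Constraint 1: 3x + 2y <= 9
Constraint 2: 2x + 1y <= 9
Feasible x range (need y >= 0): 0 <= x <= min(9/3, 9/2) => x in {0, ..., 3}.
Enumerate feasible integer points row by row (the coefficient of y is 5 > 0, so for each x the largest feasible y gives the best value):
  x = 0: y <= min((9 - 3*0)/2, (9 - 2*0)/1) => y in {0, ..., 4}; best 4*0 + 5*4 = 20
  x = 1: y <= min((9 - 3*1)/2, (9 - 2*1)/1) => y in {0, ..., 3}; best 4*1 + 5*3 = 19
  x = 2: y <= min((9 - 3*2)/2, (9 - 2*2)/1) => y in {0, ..., 1}; best 4*2 + 5*1 = 13
  x = 3: y <= min((9 - 3*3)/2, (9 - 2*3)/1) => y in {0}; best 4*3 + 5*0 = 12
The maximum 4x + 5y = 20 is achieved at x = 0, y = 4.
Check: 3*0 + 2*4 = 8 <= 9 and 2*0 + 1*4 = 4 <= 9.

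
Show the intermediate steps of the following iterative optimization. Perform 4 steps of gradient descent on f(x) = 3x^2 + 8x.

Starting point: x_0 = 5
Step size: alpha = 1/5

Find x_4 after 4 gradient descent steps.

f(x) = 3x^2 + 8x, f'(x) = 6x + (8)
Step 1: f'(5) = 38, x_1 = 5 - 1/5 * 38 = -13/5
Step 2: f'(-13/5) = -38/5, x_2 = -13/5 - 1/5 * -38/5 = -27/25
Step 3: f'(-27/25) = 38/25, x_3 = -27/25 - 1/5 * 38/25 = -173/125
Step 4: f'(-173/125) = -38/125, x_4 = -173/125 - 1/5 * -38/125 = -827/625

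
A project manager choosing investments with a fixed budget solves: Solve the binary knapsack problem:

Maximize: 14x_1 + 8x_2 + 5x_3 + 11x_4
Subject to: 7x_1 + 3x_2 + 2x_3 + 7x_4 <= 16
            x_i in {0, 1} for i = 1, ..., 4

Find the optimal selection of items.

Items: item 1 (v=14, w=7), item 2 (v=8, w=3), item 3 (v=5, w=2), item 4 (v=11, w=7)
Capacity: 16
Checking all 16 subsets (w = total weight, v = total value):
  {}: w = 0, v = 0
  {1}: w = 7, v = 14
  {2}: w = 3, v = 8
  {3}: w = 2, v = 5
  {4}: w = 7, v = 11
  {1, 2}: w = 10, v = 22
  {1, 3}: w = 9, v = 19
  {1, 4}: w = 14, v = 25
  {2, 3}: w = 5, v = 13
  {2, 4}: w = 10, v = 19
  {3, 4}: w = 9, v = 16
  {1, 2, 3}: w = 12, v = 27
  {1, 2, 4}: w = 17 > 16, infeasible
  {1, 3, 4}: w = 16, v = 30
  {2, 3, 4}: w = 12, v = 24
  {1, 2, 3, 4}: w = 19 > 16, infeasible
Best feasible subset: items [1, 3, 4]
Total weight: 16 <= 16, total value: 30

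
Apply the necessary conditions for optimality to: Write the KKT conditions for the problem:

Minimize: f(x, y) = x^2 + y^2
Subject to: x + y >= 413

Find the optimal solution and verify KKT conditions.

KKT conditions for min x^2 + y^2 s.t. x + y >= 413:
Stationarity: 2x = mu, 2y = mu
So x = y = mu/2.
Complementary slackness: mu*(x + y - 413) = 0
Primal feasibility: x + y >= 413; dual feasibility: mu >= 0
If mu = 0 then x = y = 0, but 0 + 0 < 413 is infeasible, so the constraint is active.
Constraint active: x + y = 2*(mu/2) = 413 => mu = 413
x = y = 413/2, f = 170569/2
Verify: stationarity 2*(413/2) = 413 = mu; primal 413/2 + 413/2 = 413 >= 413; dual mu = 413 >= 0; complementary slackness 413*(413 - 413) = 0. All KKT conditions hold.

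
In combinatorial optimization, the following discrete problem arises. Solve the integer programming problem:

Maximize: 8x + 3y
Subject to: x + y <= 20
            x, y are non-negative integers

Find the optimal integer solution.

Objective: 8x + 3y, constraint: x + y <= 20
Coefficient of x is 8 >= coefficient of y is 3, so allocate the entire budget to x.
Optimal: x = 20, y = 0, value = 160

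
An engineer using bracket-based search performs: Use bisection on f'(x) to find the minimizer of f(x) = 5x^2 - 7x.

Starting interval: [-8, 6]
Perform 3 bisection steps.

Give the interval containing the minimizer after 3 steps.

Finding critical point of f(x) = 5x^2 - 7x using bisection on f'(x) = 10x + -7.
f'(x) = 0 when x = 7/10.
Starting interval: [-8, 6]
Step 1: mid = -1, f'(mid) = -17, new interval = [-1, 6]
Step 2: mid = 5/2, f'(mid) = 18, new interval = [-1, 5/2]
Step 3: mid = 3/4, f'(mid) = 1/2, new interval = [-1, 3/4]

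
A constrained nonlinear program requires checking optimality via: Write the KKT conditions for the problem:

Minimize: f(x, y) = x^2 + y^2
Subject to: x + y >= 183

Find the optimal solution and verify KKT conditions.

KKT conditions for min x^2 + y^2 s.t. x + y >= 183:
Stationarity: 2x = mu, 2y = mu
So x = y = mu/2.
Complementary slackness: mu*(x + y - 183) = 0
Primal feasibility: x + y >= 183; dual feasibility: mu >= 0
If mu = 0 then x = y = 0, but 0 + 0 < 183 is infeasible, so the constraint is active.
Constraint active: x + y = 2*(mu/2) = 183 => mu = 183
x = y = 183/2, f = 33489/2
Verify: stationarity 2*(183/2) = 183 = mu; primal 183/2 + 183/2 = 183 >= 183; dual mu = 183 >= 0; complementary slackness 183*(183 - 183) = 0. All KKT conditions hold.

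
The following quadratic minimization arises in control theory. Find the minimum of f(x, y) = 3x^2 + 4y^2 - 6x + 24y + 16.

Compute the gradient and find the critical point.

f(x,y) = 3x^2 + 4y^2 - 6x + 24y + 16
df/dx = 6x + (-6) = 0  =>  x = 1
df/dy = 8y + (24) = 0  =>  y = -3
f(1, -3) = 3*(1)^2 + 4*(-3)^2 + -6*(1) + 24*(-3) + 16 = -23
Hessian is diagonal with entries 6, 8 > 0, so this is a minimum.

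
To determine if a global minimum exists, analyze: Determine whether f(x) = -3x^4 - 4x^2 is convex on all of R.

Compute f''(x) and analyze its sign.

f(x) = -3x^4 - 4x^2
f'(x) = -12x^3 + -8x
f''(x) = -36x^2 + -8
f''(x) = -36x^2 + -8 <= -8 < 0 for all x
Therefore, f is concave on R.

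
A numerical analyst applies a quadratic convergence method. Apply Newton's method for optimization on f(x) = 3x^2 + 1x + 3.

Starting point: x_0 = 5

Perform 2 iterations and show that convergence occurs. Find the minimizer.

f(x) = 3x^2 + 1x + 3, f'(x) = 6x + (1), f''(x) = 6
Step 1: f'(5) = 31, x_1 = 5 - 31/6 = -1/6
Step 2: f'(-1/6) = 0, x_2 = -1/6 (converged)
Newton's method converges in 1 step for quadratics.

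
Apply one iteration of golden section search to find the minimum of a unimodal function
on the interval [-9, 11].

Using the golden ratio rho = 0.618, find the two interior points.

Golden section search on [-9, 11].
Golden ratio rho = 0.618 (approx).
Interior points:
  x_1 = -9 + (1-0.618)*20 = -1.3600
  x_2 = -9 + 0.618*20 = 3.3600
Compare f(x_1) and f(x_2) to determine which subinterval to keep.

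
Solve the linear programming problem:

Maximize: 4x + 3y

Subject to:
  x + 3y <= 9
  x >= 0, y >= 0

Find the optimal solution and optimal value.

The feasible region has vertices at [(0, 0), (9, 0), (0, 3)].
Checking objective 4x + 3y at each vertex:
  (0, 0): 4*0 + 3*0 = 0
  (9, 0): 4*9 + 3*0 = 36
  (0, 3): 4*0 + 3*3 = 9
Maximum is 36 at (9, 0).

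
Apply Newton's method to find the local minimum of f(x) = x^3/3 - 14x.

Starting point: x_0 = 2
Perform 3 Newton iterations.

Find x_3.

f(x) = x^3/3 - 14x
f'(x) = x^2 - 14, f''(x) = 2x
Newton update: x_{n+1} = x_n - (x_n^2 - 14)/(2*x_n)
Step 1: x_0 = 2, f'=-10, f''=4, x_1 = 9/2
Step 2: x_1 = 9/2, f'=25/4, f''=9, x_2 = 137/36
Step 3: x_2 = 137/36, f'=625/1296, f''=137/18, x_3 = 36913/9864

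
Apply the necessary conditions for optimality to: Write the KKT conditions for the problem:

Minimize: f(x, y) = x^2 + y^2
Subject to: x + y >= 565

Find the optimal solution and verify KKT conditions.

KKT conditions for min x^2 + y^2 s.t. x + y >= 565:
Stationarity: 2x = mu, 2y = mu
So x = y = mu/2.
Complementary slackness: mu*(x + y - 565) = 0
Primal feasibility: x + y >= 565; dual feasibility: mu >= 0
If mu = 0 then x = y = 0, but 0 + 0 < 565 is infeasible, so the constraint is active.
Constraint active: x + y = 2*(mu/2) = 565 => mu = 565
x = y = 565/2, f = 319225/2
Verify: stationarity 2*(565/2) = 565 = mu; primal 565/2 + 565/2 = 565 >= 565; dual mu = 565 >= 0; complementary slackness 565*(565 - 565) = 0. All KKT conditions hold.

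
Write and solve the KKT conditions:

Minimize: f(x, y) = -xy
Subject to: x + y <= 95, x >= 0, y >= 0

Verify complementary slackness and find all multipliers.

Problem: min -xy s.t. x + y <= 95 (multiplier lambda), x >= 0 (mu_x), y >= 0 (mu_y)
KKT stationarity: -y + lambda - mu_x = 0, -x + lambda - mu_y = 0, with lambda, mu_x, mu_y >= 0
Complementary slackness: lambda*(x + y - 95) = 0, mu_x*x = 0, mu_y*y = 0
If lambda = 0: y = -mu_x <= 0 and x = -mu_y <= 0 force x = y = 0 with f = 0; but x = y = 95/2 is feasible with f = -9025/4 < 0, so this is not the minimum. Hence lambda > 0 and x + y = 95.
Try x > 0, y > 0 (so mu_x = mu_y = 0): y = lambda, x = lambda => x = y = lambda
x + y = 95 => 2*lambda = 95 => lambda = 95/2
x* = y* = 95/2 > 0, consistent with mu_x = mu_y = 0.
(Any feasible point with x = 0 or y = 0 has f = 0 > -9025/4, so the minimum is not on those boundaries.)
min(-xy) = -9025/4 (i.e. max xy = 9025/4)
Multipliers: lambda = 95/2, mu_x = 0, mu_y = 0
Complementary slackness: lambda*(x + y - 95) = 95/2*(95/2 + 95/2 - 95) = 0, mu_x*x = 0*95/2 = 0, mu_y*y = 0*95/2 = 0. Satisfied.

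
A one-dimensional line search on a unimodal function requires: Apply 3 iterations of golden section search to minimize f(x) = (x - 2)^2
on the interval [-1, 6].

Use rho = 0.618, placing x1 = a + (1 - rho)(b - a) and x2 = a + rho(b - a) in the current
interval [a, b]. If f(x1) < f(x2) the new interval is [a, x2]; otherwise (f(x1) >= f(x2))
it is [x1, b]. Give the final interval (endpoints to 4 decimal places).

Golden section search for min of f(x) = (x - 2)^2 on [-1, 6].
Each step: x1 = a + (1 - rho)(b - a), x2 = a + rho(b - a); if f(x1) < f(x2) keep [a, x2], otherwise keep [x1, b].
Step 1: [-1.0000, 6.0000], x1=1.6740 (f=0.1063), x2=3.3260 (f=1.7583); f(x1) < f(x2) => keep [-1.0000, 3.3260]
Step 2: [-1.0000, 3.3260], x1=0.6525 (f=1.8157), x2=1.6735 (f=0.1066); f(x1) > f(x2) => keep [0.6525, 3.3260]
Step 3: [0.6525, 3.3260], x1=1.6738 (f=0.1064), x2=2.3047 (f=0.0929); f(x1) > f(x2) => keep [1.6738, 3.3260]
Final interval: [1.6738, 3.3260]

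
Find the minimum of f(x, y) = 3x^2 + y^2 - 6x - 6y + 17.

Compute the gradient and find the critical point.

f(x,y) = 3x^2 + y^2 - 6x - 6y + 17
df/dx = 6x + (-6) = 0  =>  x = 1
df/dy = 2y + (-6) = 0  =>  y = 3
f(1, 3) = 3*(1)^2 + 1*(3)^2 + -6*(1) + -6*(3) + 17 = 5
Hessian is diagonal with entries 6, 2 > 0, so this is a minimum.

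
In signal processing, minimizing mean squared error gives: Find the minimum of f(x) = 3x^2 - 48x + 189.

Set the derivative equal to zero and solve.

f(x) = 3x^2 - 48x + 189
f'(x) = 6x + (-48) = 0
x = 48/6 = 8
f(8) = -3
Since f''(x) = 6 > 0, this is a minimum.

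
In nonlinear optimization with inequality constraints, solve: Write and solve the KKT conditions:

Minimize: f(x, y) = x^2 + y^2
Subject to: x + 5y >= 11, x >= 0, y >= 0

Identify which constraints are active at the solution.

KKT conditions for min x^2 + y^2 s.t. 1x + 5y >= 11, x >= 0, y >= 0:
Stationarity: 2x = mu*1 + mu_x, 2y = mu*5 + mu_y, with mu, mu_x, mu_y >= 0
Complementary slackness: mu*(x + 5y - 11) = 0, mu_x*x = 0, mu_y*y = 0
(0, 0) is infeasible (1*0 + 5*0 < 11), so if mu = 0 stationarity would force x = mu_x/2 >= 0, y = mu_y/2 >= 0 with mu_x*x = mu_y*y = 0, i.e. x = y = 0: contradiction. Hence mu > 0 and x + 5y = 11 is active.
Try x > 0, y > 0 (so mu_x = mu_y = 0): x = 1*mu/2, y = 5*mu/2
Substitute: 1*(1*mu/2) + 5*(5*mu/2) = 11
  mu*26/2 = 11 => mu = 11/13
x* = 11/26 > 0, y* = 55/26 > 0, consistent with mu_x = mu_y = 0.
f is convex and the constraints are linear, so this KKT point is the global minimum.
f* = 121/26
Active constraints: x + 5y >= 11 (holds with equality, mu = 11/13 > 0); x >= 0 and y >= 0 are inactive (mu_x = mu_y = 0).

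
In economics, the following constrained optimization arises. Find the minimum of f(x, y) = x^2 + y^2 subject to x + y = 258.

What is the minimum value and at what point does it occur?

Substitute y = 258 - x into f(x,y) = x^2 + y^2:
g(x) = x^2 + (258 - x)^2 = 2x^2 - 516x + 66564
g'(x) = 4x - 516 = 0  =>  x = 129
y = 258 - 129 = 129
Minimum value = 129^2 + 129^2 = 33282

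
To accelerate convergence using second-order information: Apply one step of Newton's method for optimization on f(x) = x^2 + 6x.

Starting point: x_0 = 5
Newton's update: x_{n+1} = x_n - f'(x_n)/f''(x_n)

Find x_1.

f(x) = x^2 + 6x
f'(x) = 2x + (6), f''(x) = 2
Newton step: x_1 = x_0 - f'(x_0)/f''(x_0)
f'(5) = 16
x_1 = 5 - 16/2 = -3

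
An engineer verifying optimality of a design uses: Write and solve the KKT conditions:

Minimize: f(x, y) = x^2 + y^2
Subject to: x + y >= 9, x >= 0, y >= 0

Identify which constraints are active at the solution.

KKT conditions for min x^2 + y^2 s.t. 1x + 1y >= 9, x >= 0, y >= 0:
Stationarity: 2x = mu*1 + mu_x, 2y = mu*1 + mu_y, with mu, mu_x, mu_y >= 0
Complementary slackness: mu*(x + y - 9) = 0, mu_x*x = 0, mu_y*y = 0
(0, 0) is infeasible (1*0 + 1*0 < 9), so if mu = 0 stationarity would force x = mu_x/2 >= 0, y = mu_y/2 >= 0 with mu_x*x = mu_y*y = 0, i.e. x = y = 0: contradiction. Hence mu > 0 and x + y = 9 is active.
Try x > 0, y > 0 (so mu_x = mu_y = 0): x = 1*mu/2, y = 1*mu/2
Substitute: 1*(1*mu/2) + 1*(1*mu/2) = 9
  mu*2/2 = 9 => mu = 9
x* = 9/2 > 0, y* = 9/2 > 0, consistent with mu_x = mu_y = 0.
f is convex and the constraints are linear, so this KKT point is the global minimum.
f* = 81/2
Active constraints: x + y >= 9 (holds with equality, mu = 9 > 0); x >= 0 and y >= 0 are inactive (mu_x = mu_y = 0).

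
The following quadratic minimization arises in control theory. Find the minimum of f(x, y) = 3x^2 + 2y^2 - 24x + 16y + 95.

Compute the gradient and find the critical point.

f(x,y) = 3x^2 + 2y^2 - 24x + 16y + 95
df/dx = 6x + (-24) = 0  =>  x = 4
df/dy = 4y + (16) = 0  =>  y = -4
f(4, -4) = 3*(4)^2 + 2*(-4)^2 + -24*(4) + 16*(-4) + 95 = 15
Hessian is diagonal with entries 6, 4 > 0, so this is a minimum.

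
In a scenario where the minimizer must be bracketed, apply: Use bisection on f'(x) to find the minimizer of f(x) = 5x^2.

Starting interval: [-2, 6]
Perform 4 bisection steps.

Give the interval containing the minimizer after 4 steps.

Finding critical point of f(x) = 5x^2 using bisection on f'(x) = 10x + 0.
f'(x) = 0 when x = 0.
Starting interval: [-2, 6]
Step 1: mid = 2, f'(mid) = 20, new interval = [-2, 2]
Step 2: mid = 0, f'(mid) = 0, new interval = [0, 0]
Step 3: mid = 0, f'(mid) = 0, new interval = [0, 0]
Step 4: mid = 0, f'(mid) = 0, new interval = [0, 0]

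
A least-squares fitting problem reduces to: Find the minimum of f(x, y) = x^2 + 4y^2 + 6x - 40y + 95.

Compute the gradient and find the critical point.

f(x,y) = x^2 + 4y^2 + 6x - 40y + 95
df/dx = 2x + (6) = 0  =>  x = -3
df/dy = 8y + (-40) = 0  =>  y = 5
f(-3, 5) = 1*(-3)^2 + 4*(5)^2 + 6*(-3) + -40*(5) + 95 = -14
Hessian is diagonal with entries 2, 8 > 0, so this is a minimum.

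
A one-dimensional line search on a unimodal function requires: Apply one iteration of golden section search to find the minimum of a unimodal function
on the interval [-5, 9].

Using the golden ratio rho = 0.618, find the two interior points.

Golden section search on [-5, 9].
Golden ratio rho = 0.618 (approx).
Interior points:
  x_1 = -5 + (1-0.618)*14 = 0.3480
  x_2 = -5 + 0.618*14 = 3.6520
Compare f(x_1) and f(x_2) to determine which subinterval to keep.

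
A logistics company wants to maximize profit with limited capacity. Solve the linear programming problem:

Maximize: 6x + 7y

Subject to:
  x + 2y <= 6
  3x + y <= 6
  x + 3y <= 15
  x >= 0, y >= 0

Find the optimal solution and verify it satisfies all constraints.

Feasible vertices: (0, 0), (0, 3), (6/5, 12/5), (2, 0)
Objective 6x + 7y at each vertex:
  (0, 0): 0
  (0, 3): 21
  (6/5, 12/5): 24
  (2, 0): 12
Maximum is 24 at (6/5, 12/5).
Verify constraints at (x, y) = (6/5, 12/5):
  1*(6/5) + 2*(12/5) = 6 <= 6 (active)
  3*(6/5) + 1*(12/5) = 6 <= 6 (active)
  1*(6/5) + 3*(12/5) = 42/5 <= 15
  x = 6/5 >= 0, y = 12/5 >= 0. All constraints satisfied.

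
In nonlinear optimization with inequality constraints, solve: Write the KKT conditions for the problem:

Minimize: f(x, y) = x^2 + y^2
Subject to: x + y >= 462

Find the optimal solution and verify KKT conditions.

KKT conditions for min x^2 + y^2 s.t. x + y >= 462:
Stationarity: 2x = mu, 2y = mu
So x = y = mu/2.
Complementary slackness: mu*(x + y - 462) = 0
Primal feasibility: x + y >= 462; dual feasibility: mu >= 0
If mu = 0 then x = y = 0, but 0 + 0 < 462 is infeasible, so the constraint is active.
Constraint active: x + y = 2*(mu/2) = 462 => mu = 462
x = y = 231, f = 106722
Verify: stationarity 2*231 = 462 = mu; primal 231 + 231 = 462 >= 462; dual mu = 462 >= 0; complementary slackness 462*(462 - 462) = 0. All KKT conditions hold.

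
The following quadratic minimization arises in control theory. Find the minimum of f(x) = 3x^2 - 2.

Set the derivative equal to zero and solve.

f(x) = 3x^2 - 2
f'(x) = 6x + (0) = 0
x = 0/6 = 0
f(0) = -2
Since f''(x) = 6 > 0, this is a minimum.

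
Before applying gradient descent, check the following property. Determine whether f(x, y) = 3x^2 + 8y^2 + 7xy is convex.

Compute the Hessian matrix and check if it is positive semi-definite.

f(x,y) = 3x^2 + 8y^2 + 7xy
Hessian H = [[6, 7], [7, 16]]
trace(H) = 22, det(H) = 47
Eigenvalues: (22 +/- sqrt(296)) / 2 = 19.6, 2.398
Since both eigenvalues > 0, f is convex.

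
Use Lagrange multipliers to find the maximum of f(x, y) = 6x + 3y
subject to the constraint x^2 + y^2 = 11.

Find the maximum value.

Set up Lagrange conditions: grad f = lambda * grad g
  6 = 2*lambda*x
  3 = 2*lambda*y
From these: x/y = 6/3, so x = 6t, y = 3t for some t.
Substitute into constraint: (6t)^2 + (3t)^2 = 11
  t^2 * 45 = 11
  t = sqrt(11/45)
Maximum = 6*x + 3*y = (6^2 + 3^2)*t = 45 * sqrt(11/45) = sqrt(495)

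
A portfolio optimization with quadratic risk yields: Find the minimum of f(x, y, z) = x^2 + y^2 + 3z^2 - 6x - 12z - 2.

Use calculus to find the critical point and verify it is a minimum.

f(x,y,z) = x^2 + y^2 + 3z^2 - 6x - 12z - 2
df/dx = 2x + (-6) = 0 => x = 3
df/dy = 2y + (0) = 0 => y = 0
df/dz = 6z + (-12) = 0 => z = 2
f(3,0,2) = 1*(3)^2 + 1*(0)^2 + 3*(2)^2 + -6*(3) + -12*(2) + -2 = -23
Hessian is diagonal with entries 2, 2, 6 > 0, confirmed minimum.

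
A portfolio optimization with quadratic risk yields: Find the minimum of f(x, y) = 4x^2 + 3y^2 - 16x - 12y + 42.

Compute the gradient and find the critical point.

f(x,y) = 4x^2 + 3y^2 - 16x - 12y + 42
df/dx = 8x + (-16) = 0  =>  x = 2
df/dy = 6y + (-12) = 0  =>  y = 2
f(2, 2) = 4*(2)^2 + 3*(2)^2 + -16*(2) + -12*(2) + 42 = 14
Hessian is diagonal with entries 8, 6 > 0, so this is a minimum.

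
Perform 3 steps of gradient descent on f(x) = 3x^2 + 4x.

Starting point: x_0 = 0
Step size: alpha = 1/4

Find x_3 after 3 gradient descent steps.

f(x) = 3x^2 + 4x, f'(x) = 6x + (4)
Step 1: f'(0) = 4, x_1 = 0 - 1/4 * 4 = -1
Step 2: f'(-1) = -2, x_2 = -1 - 1/4 * -2 = -1/2
Step 3: f'(-1/2) = 1, x_3 = -1/2 - 1/4 * 1 = -3/4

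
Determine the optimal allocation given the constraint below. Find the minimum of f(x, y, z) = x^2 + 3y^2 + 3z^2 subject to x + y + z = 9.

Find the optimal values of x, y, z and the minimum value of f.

Using Lagrange multipliers on f = x^2 + 3y^2 + 3z^2 with constraint x + y + z = 9:
Conditions: 2*1*x = lambda, 2*3*y = lambda, 2*3*z = lambda
So x = lambda/2, y = lambda/6, z = lambda/6
Substituting into constraint: lambda * (5/6) = 9
lambda = 54/5
x = 27/5, y = 9/5, z = 9/5
Minimum value = 243/5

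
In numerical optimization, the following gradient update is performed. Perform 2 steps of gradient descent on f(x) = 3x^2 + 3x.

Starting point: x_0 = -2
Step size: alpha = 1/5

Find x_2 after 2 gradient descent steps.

f(x) = 3x^2 + 3x, f'(x) = 6x + (3)
Step 1: f'(-2) = -9, x_1 = -2 - 1/5 * -9 = -1/5
Step 2: f'(-1/5) = 9/5, x_2 = -1/5 - 1/5 * 9/5 = -14/25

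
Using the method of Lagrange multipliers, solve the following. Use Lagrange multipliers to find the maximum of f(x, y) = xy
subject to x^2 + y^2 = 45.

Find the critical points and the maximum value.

Lagrange conditions: y = 2*lambda*x and x = 2*lambda*y
If x = 0 then y = 0, violating the constraint, so x, y != 0.
Dividing: y/x = x/y => x^2 = y^2 => y = x or y = -x
Constraint: 2x^2 = 45 => x^2 = 45/2 => x = +/-sqrt(45/2)
Critical points: (sqrt(45/2), sqrt(45/2)), (-sqrt(45/2), -sqrt(45/2)), (sqrt(45/2), -sqrt(45/2)), (-sqrt(45/2), sqrt(45/2))
  y = x:  xy = x^2 = 45/2  at (sqrt(45/2), sqrt(45/2)) and (-sqrt(45/2), -sqrt(45/2))
  y = -x: xy = -x^2 = -45/2 at (sqrt(45/2), -sqrt(45/2)) and (-sqrt(45/2), sqrt(45/2))
Maximum xy = 45/2 at (sqrt(45/2), sqrt(45/2)) and (-sqrt(45/2), -sqrt(45/2))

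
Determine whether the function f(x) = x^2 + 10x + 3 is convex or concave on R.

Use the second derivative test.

f(x) = x^2 + 10x + 3
f'(x) = 2x + 10
f''(x) = 2
Since f''(x) = 2 > 0 for all x, f is convex on R.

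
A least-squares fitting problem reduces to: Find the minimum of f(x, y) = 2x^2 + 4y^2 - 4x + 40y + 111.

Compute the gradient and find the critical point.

f(x,y) = 2x^2 + 4y^2 - 4x + 40y + 111
df/dx = 4x + (-4) = 0  =>  x = 1
df/dy = 8y + (40) = 0  =>  y = -5
f(1, -5) = 2*(1)^2 + 4*(-5)^2 + -4*(1) + 40*(-5) + 111 = 9
Hessian is diagonal with entries 4, 8 > 0, so this is a minimum.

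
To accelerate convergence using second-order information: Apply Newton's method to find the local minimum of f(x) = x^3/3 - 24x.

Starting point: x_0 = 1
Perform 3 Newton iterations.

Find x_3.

f(x) = x^3/3 - 24x
f'(x) = x^2 - 24, f''(x) = 2x
Newton update: x_{n+1} = x_n - (x_n^2 - 24)/(2*x_n)
Step 1: x_0 = 1, f'=-23, f''=2, x_1 = 25/2
Step 2: x_1 = 25/2, f'=529/4, f''=25, x_2 = 721/100
Step 3: x_2 = 721/100, f'=279841/10000, f''=721/50, x_3 = 759841/144200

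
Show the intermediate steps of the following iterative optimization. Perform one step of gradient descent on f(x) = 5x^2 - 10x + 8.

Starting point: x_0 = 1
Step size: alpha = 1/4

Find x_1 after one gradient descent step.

f(x) = 5x^2 - 10x + 8
f'(x) = 10x - 10
f'(1) = 10*1 + (-10) = 0
x_1 = x_0 - alpha * f'(x_0) = 1 - 1/4 * 0 = 1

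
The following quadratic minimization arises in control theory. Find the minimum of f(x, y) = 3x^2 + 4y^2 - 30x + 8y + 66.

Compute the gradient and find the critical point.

f(x,y) = 3x^2 + 4y^2 - 30x + 8y + 66
df/dx = 6x + (-30) = 0  =>  x = 5
df/dy = 8y + (8) = 0  =>  y = -1
f(5, -1) = 3*(5)^2 + 4*(-1)^2 + -30*(5) + 8*(-1) + 66 = -13
Hessian is diagonal with entries 6, 8 > 0, so this is a minimum.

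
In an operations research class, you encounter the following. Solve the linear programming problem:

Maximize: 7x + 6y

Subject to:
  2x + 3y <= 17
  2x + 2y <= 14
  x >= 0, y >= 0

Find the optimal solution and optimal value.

Feasible vertices: (0, 0), (0, 17/3), (4, 3), (7, 0)
Objective 7x + 6y at each:
  (0, 0): 0
  (0, 17/3): 34
  (4, 3): 46
  (7, 0): 49
Maximum is 49 at (7, 0).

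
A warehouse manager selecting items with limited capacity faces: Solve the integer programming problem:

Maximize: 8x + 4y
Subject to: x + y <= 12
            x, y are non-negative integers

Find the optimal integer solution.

Objective: 8x + 4y, constraint: x + y <= 12
Coefficient of x is 8 >= coefficient of y is 4, so allocate the entire budget to x.
Optimal: x = 12, y = 0, value = 96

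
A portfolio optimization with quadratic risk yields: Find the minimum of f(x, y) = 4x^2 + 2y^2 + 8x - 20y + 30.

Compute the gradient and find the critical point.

f(x,y) = 4x^2 + 2y^2 + 8x - 20y + 30
df/dx = 8x + (8) = 0  =>  x = -1
df/dy = 4y + (-20) = 0  =>  y = 5
f(-1, 5) = 4*(-1)^2 + 2*(5)^2 + 8*(-1) + -20*(5) + 30 = -24
Hessian is diagonal with entries 8, 4 > 0, so this is a minimum.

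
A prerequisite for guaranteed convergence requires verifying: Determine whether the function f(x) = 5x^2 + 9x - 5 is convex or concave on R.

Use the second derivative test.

f(x) = 5x^2 + 9x - 5
f'(x) = 10x + 9
f''(x) = 10
Since f''(x) = 10 > 0 for all x, f is convex on R.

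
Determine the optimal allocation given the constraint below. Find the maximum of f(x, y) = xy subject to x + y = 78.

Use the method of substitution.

Substitute y = 78 - x into f(x,y) = xy:
g(x) = x(78 - x) = 78x - x^2
g'(x) = 78 - 2x = 0  =>  x = 39
y = 78 - 39 = 39
Maximum value = 39 * 39 = 1521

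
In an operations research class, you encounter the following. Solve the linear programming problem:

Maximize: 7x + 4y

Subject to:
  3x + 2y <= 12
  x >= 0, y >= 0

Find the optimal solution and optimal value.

The feasible region has vertices at [(0, 0), (4, 0), (0, 6)].
Checking objective 7x + 4y at each vertex:
  (0, 0): 7*0 + 4*0 = 0
  (4, 0): 7*4 + 4*0 = 28
  (0, 6): 7*0 + 4*6 = 24
Maximum is 28 at (4, 0).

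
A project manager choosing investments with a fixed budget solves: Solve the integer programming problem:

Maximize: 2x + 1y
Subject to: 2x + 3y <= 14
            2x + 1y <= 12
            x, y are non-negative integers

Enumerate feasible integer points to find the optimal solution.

Constraint 1: 2x + 3y <= 14
Constraint 2: 2x + 1y <= 12
Feasible x range (need y >= 0): 0 <= x <= min(14/2, 12/2) => x in {0, ..., 6}.
Enumerate feasible integer points row by row (the coefficient of y is 1 > 0, so for each x the largest feasible y gives the best value):
  x = 0: y <= min((14 - 2*0)/3, (12 - 2*0)/1) => y in {0, ..., 4}; best 2*0 + 1*4 = 4
  x = 1: y <= min((14 - 2*1)/3, (12 - 2*1)/1) => y in {0, ..., 4}; best 2*1 + 1*4 = 6
  x = 2: y <= min((14 - 2*2)/3, (12 - 2*2)/1) => y in {0, ..., 3}; best 2*2 + 1*3 = 7
  x = 3: y <= min((14 - 2*3)/3, (12 - 2*3)/1) => y in {0, ..., 2}; best 2*3 + 1*2 = 8
  x = 4: y <= min((14 - 2*4)/3, (12 - 2*4)/1) => y in {0, ..., 2}; best 2*4 + 1*2 = 10
  x = 5: y <= min((14 - 2*5)/3, (12 - 2*5)/1) => y in {0, ..., 1}; best 2*5 + 1*1 = 11
  x = 6: y <= min((14 - 2*6)/3, (12 - 2*6)/1) => y in {0}; best 2*6 + 1*0 = 12
The maximum 2x + 1y = 12 is achieved at x = 6, y = 0.
Check: 2*6 + 3*0 = 12 <= 14 and 2*6 + 1*0 = 12 <= 12.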